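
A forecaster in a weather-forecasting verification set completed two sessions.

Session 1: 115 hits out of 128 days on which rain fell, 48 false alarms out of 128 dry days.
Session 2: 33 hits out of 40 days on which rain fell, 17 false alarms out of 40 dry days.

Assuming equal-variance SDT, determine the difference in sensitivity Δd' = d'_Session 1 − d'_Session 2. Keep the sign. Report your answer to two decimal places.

Session 1: z(0.8984) = 1.272, z(0.3750) = -0.319, d' = 1.591
Session 2: z(0.8250) = 0.935, z(0.4250) = -0.189, d' = 1.124
Δd' = d'_Session 1 − d'_Session 2 = 1.591 − 1.124 = 0.467
Session 1 has the higher sensitivity.

Δd' = 0.47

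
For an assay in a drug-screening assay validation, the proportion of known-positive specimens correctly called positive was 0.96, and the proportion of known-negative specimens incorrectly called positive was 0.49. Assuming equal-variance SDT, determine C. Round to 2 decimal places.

z(H) = z(0.96) = 1.7507
z(FA) = z(0.49) = -0.0251
c = −½·[z(H) + z(FA)] = −0.5 × (1.7507 + (-0.0251)) = -0.8628
c < 0: the assay has a liberal response bias.

C = -0.86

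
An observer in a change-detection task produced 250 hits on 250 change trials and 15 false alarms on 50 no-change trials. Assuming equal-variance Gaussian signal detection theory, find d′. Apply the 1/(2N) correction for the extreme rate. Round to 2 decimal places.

The hit rate is 250/250 = 1, so apply the 1/(2N) correction: H → 1 − 1/(2·250) = 0.99800.
z(H) = z(0.99800) = 2.878
z(FA) = z(0.30000) = -0.524
d' = 2.878 − (-0.524) = 3.402

d′ = 3.40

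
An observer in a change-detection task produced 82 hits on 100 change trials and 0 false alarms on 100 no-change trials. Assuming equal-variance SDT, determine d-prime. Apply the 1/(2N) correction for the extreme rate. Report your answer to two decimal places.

d-prime = 3.49

The false-alarm rate is 0/100 = 0, so apply the 1/(2N) correction: FA → 1/(2·100) = 0.00500.
z(H) = z(0.82000) = 0.915
z(FA) = z(0.00500) = -2.576
d' = 0.915 − (-2.576) = 3.491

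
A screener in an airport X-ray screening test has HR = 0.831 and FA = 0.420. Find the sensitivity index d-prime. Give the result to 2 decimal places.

z(H) = z(0.831) = 0.958
z(FA) = z(0.420) = -0.202
d' = z(H) − z(FA) = 0.958 − (-0.202) = 1.160

d-prime = 1.16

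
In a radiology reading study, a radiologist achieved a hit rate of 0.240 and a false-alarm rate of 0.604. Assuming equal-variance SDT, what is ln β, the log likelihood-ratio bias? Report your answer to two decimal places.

z(0.240) = -0.706, z(0.604) = 0.264
ln β = −½·[z(H)² − z(FA)²] = −0.5 × (0.498 − 0.070) = -0.214

ln β = -0.21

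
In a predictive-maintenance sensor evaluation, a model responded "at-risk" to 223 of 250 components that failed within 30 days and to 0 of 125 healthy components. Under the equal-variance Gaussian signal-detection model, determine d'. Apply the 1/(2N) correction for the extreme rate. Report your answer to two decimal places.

d' = 3.89

The false-alarm rate is 0/125 = 0, so apply the 1/(2N) correction: FA → 1/(2·125) = 0.00400.
z(H) = z(0.89200) = 1.237
z(FA) = z(0.00400) = -2.652
d' = 1.237 − (-2.652) = 3.889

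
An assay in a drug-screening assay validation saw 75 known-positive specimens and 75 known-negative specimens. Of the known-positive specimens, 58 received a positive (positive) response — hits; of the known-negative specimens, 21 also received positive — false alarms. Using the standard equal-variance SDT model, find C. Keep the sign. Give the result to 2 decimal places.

C = -0.08

H = 58/75 = 0.7733
FA = 21/75 = 0.2800
z(H) = 0.750
z(FA) = -0.583
c = −½·[z(H) + z(FA)] = −0.5 × (0.750 + (-0.583)) = -0.0835
c < 0: the assay has a liberal response bias.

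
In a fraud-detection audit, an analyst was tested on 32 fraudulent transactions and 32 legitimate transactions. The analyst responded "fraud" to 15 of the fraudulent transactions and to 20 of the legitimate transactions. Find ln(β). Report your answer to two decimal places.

ln β = 0.05

H = 15/32 = 0.4688
FA = 20/32 = 0.6250
z(H) = -0.078
z(FA) = 0.319
ln β = −½·[z(H)² − z(FA)²] = −0.5 × (0.006 − 0.102) = 0.048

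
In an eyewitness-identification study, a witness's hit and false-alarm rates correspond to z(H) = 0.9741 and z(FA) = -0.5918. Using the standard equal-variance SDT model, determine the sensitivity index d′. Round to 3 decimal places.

d' = z(H) − z(FA) = 0.9741 − (-0.5918) = 1.5659

d′ = 1.566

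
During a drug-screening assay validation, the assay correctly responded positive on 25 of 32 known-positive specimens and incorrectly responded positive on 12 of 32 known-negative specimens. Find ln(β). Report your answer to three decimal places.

ln β = -0.251

H = 25/32 = 0.7812
FA = 12/32 = 0.3750
Φ⁻¹(0.7812) = 0.7763, Φ⁻¹(0.3750) = -0.3186
ln β = −½·[z(H)² − z(FA)²] = −0.5 × (0.6026 − 0.1015) = -0.25055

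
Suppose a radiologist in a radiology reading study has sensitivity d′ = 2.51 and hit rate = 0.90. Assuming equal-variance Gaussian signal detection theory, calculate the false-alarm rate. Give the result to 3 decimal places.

z(hit rate) = z(0.90) = 1.2816
z(FA) = z(H) − d' = 1.2816 − 2.51 = -1.2284
false-alarm rate = Φ(-1.2284) = 0.1096

false-alarm rate = 0.110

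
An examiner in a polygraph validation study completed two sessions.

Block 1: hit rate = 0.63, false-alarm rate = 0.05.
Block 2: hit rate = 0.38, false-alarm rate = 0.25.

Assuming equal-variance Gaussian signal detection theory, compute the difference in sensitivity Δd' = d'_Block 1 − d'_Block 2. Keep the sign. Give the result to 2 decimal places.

Block 1: z(0.63) = 0.332, z(0.05) = -1.645, d' = 1.977
Block 2: z(0.38) = -0.305, z(0.25) = -0.674, d' = 0.369
Δd' = d'_Block 1 − d'_Block 2 = 1.977 − 0.369 = 1.608
Block 1 has the higher sensitivity.

Δd' = 1.61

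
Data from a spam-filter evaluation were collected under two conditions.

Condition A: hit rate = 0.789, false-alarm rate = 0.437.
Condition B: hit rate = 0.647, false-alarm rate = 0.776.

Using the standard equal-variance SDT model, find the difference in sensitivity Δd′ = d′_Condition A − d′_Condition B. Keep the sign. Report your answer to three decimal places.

Condition A: z(0.789) = 0.8030, z(0.437) = -0.1586, d' = 0.9616
Condition B: z(0.647) = 0.3772, z(0.776) = 0.7588, d' = -0.3816
Δd' = d'_Condition A − d'_Condition B = 0.9616 − (-0.3816) = 1.3432
Condition A has the higher sensitivity.

Δd′ = 1.343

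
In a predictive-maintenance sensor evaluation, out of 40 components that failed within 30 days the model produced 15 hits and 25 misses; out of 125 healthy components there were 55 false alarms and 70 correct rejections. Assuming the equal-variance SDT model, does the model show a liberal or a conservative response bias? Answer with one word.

conservative

z(H) = -0.319, z(FA) = -0.151
c = −½·(z(H) + z(FA)) = 0.235
c > 0 → conservative criterion (biased toward responding “no”).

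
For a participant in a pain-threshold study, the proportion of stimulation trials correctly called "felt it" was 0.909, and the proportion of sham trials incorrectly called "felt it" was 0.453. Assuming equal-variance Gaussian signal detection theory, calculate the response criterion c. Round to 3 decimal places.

Φ⁻¹(0.909) = 1.3346, Φ⁻¹(0.453) = -0.1181
c = −½·[z(H) + z(FA)] = −0.5 × (1.3346 + (-0.1181)) = -0.60825
c < 0: the participant has a liberal response bias.

c = -0.608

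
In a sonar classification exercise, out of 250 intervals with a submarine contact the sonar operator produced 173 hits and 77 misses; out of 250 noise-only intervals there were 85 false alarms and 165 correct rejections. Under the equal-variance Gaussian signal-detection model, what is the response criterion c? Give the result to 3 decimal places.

c = -0.045

H = 173/250 = 0.6920
FA = 85/250 = 0.3400
z(H) = 0.5015
z(FA) = -0.4125
c = −½·[z(H) + z(FA)] = −0.5 × (0.5015 + (-0.4125)) = -0.0445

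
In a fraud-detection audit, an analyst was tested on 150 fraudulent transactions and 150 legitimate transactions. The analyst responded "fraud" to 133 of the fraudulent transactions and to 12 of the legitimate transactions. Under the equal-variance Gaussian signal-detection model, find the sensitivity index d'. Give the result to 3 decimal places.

d' = 2.614

H = 133/150 = 0.8867
FA = 12/150 = 0.0800
Φ⁻¹(0.8867) = 1.2092, Φ⁻¹(0.0800) = -1.4051
d' = z(H) − z(FA) = 1.2092 − (-1.4051) = 2.6143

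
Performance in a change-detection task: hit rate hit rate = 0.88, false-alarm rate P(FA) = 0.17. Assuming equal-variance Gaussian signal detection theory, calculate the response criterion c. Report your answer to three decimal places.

Φ⁻¹(0.88) = 1.1750, Φ⁻¹(0.17) = -0.9542
c = −½·[z(H) + z(FA)] = −0.5 × (1.1750 + (-0.9542)) = -0.1104

c = -0.110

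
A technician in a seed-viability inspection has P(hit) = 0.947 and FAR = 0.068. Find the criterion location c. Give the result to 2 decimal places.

z(H) = z(0.947) = 1.616
z(FA) = z(0.068) = -1.491
c = −½·[z(H) + z(FA)] = −0.5 × (1.616 + (-1.491)) = -0.0625
c < 0: the technician has a liberal response bias.

c = -0.06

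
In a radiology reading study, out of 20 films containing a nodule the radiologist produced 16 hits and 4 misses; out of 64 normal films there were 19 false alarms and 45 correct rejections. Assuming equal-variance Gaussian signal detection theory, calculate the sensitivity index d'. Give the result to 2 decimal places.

d' = 1.38

H = 16/20 = 0.8000
FA = 19/64 = 0.2969
Φ⁻¹(H) = 0.842
Φ⁻¹(FA) = -0.533
d' = z(H) − z(FA) = 0.842 − (-0.533) = 1.375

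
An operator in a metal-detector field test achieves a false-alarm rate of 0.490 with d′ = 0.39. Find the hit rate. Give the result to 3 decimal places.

hit rate = 0.642

z(false-alarm rate) = z(0.490) = -0.0251
z(H) = z(FA) + d' = -0.0251 + 0.39 = 0.3649
hit rate = Φ(0.3649) = 0.6424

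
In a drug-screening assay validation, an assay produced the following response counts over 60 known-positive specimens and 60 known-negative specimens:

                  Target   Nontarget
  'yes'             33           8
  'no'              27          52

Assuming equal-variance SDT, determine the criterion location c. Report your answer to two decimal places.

H = 33/60 = 0.5500
FA = 8/60 = 0.1333
z(0.5500) = 0.1257, z(0.1333) = -1.1109
c = −½·[z(H) + z(FA)] = −0.5 × (0.1257 + (-1.1109)) = 0.4926
c > 0: the assay has a conservative response bias.

c = 0.49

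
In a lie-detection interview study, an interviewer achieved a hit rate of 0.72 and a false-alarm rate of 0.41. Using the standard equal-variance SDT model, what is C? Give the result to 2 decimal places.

C = -0.18

Φ⁻¹(H) = Φ⁻¹(0.72) = 0.583
Φ⁻¹(FA) = Φ⁻¹(0.41) = -0.228
c = −½·[z(H) + z(FA)] = −0.5 × (0.583 + (-0.228)) = -0.1775
c < 0: the interviewer has a liberal response bias.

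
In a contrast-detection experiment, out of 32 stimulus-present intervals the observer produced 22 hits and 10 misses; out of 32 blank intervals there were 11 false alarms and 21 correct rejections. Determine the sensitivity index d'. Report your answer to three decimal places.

H = 22/32 = 0.6875
FA = 11/32 = 0.3438
Φ⁻¹(H) = 0.4888
Φ⁻¹(FA) = -0.4021
d' = z(H) − z(FA) = 0.4888 − (-0.4021) = 0.8909

d' = 0.891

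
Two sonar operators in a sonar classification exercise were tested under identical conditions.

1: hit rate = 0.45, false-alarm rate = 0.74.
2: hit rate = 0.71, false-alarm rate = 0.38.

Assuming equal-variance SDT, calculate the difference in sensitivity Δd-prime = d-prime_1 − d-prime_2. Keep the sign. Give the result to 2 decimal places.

1: z(0.45) = -0.126, z(0.74) = 0.643, d' = -0.769
2: z(0.71) = 0.553, z(0.38) = -0.305, d' = 0.858
Δd' = d'_1 − d'_2 = -0.769 − 0.858 = -1.627
2 has the higher sensitivity.

Δd-prime = -1.63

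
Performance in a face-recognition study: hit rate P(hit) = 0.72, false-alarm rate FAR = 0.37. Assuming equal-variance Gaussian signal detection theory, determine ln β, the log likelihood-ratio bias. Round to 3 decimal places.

ln β = -0.115

z(0.72) = 0.5828, z(0.37) = -0.3319
ln β = −½·[z(H)² − z(FA)²] = −0.5 × (0.3397 − 0.1102) = -0.11475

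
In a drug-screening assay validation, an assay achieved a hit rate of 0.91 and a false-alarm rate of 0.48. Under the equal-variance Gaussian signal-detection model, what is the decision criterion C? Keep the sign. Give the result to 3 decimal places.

z(H) = 1.3408
z(FA) = -0.0502
c = −½·[z(H) + z(FA)] = −0.5 × (1.3408 + (-0.0502)) = -0.6453
c < 0: the assay has a liberal response bias.

C = -0.645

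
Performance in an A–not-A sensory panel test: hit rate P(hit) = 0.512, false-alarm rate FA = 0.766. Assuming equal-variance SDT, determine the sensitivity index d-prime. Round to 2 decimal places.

d-prime = -0.70

z(0.512) = 0.030, z(0.766) = 0.726
d' = z(H) − z(FA) = 0.030 − 0.726 = -0.696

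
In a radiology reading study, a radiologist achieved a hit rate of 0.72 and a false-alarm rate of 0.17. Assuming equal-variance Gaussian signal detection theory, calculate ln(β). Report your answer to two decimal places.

z(H) = 0.583
z(FA) = -0.954
ln β = −½·[z(H)² − z(FA)²] = −0.5 × (0.340 − 0.910) = 0.285

ln β = 0.29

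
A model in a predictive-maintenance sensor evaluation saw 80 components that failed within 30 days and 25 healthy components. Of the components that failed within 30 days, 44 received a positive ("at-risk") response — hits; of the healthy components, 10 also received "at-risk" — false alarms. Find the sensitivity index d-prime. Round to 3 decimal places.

d-prime = 0.379

H = 44/80 = 0.5500
FA = 10/25 = 0.4000
z(H) = 0.1257
z(FA) = -0.2533
d' = z(H) − z(FA) = 0.1257 − (-0.2533) = 0.3790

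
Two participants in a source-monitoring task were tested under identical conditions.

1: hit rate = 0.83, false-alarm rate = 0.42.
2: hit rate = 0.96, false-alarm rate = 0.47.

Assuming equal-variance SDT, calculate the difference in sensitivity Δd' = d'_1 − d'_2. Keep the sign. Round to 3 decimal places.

1: z(0.83) = 0.9542, z(0.42) = -0.2019, d' = 1.1561
2: z(0.96) = 1.7507, z(0.47) = -0.0753, d' = 1.8260
Δd' = d'_1 − d'_2 = 1.1561 − 1.8260 = -0.6699
2 has the higher sensitivity.

Δd' = -0.670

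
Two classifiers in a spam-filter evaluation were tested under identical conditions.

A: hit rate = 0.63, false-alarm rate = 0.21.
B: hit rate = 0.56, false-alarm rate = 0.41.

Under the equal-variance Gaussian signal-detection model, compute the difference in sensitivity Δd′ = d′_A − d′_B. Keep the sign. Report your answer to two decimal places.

A: z(0.63) = 0.332, z(0.21) = -0.806, d' = 1.138
B: z(0.56) = 0.151, z(0.41) = -0.228, d' = 0.379
Δd' = d'_A − d'_B = 1.138 − 0.379 = 0.759
A has the higher sensitivity.

Δd′ = 0.76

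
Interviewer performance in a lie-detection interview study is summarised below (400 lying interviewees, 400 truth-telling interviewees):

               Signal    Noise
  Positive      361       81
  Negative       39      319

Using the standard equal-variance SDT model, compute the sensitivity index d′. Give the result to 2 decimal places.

H = 361/400 = 0.9025
FA = 81/400 = 0.2025
z(H) = z(0.9025) = 1.2959
z(FA) = z(0.2025) = -0.8327
d' = z(H) − z(FA) = 1.2959 − (-0.8327) = 2.1286

d′ = 2.13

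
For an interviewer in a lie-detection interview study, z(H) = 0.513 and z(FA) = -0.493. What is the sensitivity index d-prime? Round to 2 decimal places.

d-prime = 1.01

d' = z(H) − z(FA) = 0.513 − (-0.493) = 1.006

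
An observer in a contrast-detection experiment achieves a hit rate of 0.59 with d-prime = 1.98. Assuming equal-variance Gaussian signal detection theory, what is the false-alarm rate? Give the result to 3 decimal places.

z(hit rate) = z(0.59) = 0.2275
z(FA) = z(H) − d' = 0.2275 − 1.98 = -1.7525
false-alarm rate = Φ(-1.7525) = 0.0398

false-alarm rate = 0.040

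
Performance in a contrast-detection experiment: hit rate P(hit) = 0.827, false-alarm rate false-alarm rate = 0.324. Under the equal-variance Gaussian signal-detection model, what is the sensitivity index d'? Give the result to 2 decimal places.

Φ⁻¹(H) = Φ⁻¹(0.827) = 0.9424
Φ⁻¹(FA) = Φ⁻¹(0.324) = -0.4565
d' = z(H) − z(FA) = 0.9424 − (-0.4565) = 1.3989

d' = 1.40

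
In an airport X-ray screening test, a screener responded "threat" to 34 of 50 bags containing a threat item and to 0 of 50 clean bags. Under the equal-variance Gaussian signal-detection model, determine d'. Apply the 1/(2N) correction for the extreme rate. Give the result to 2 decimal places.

d' = 2.79

The false-alarm rate is 0/50 = 0, so apply the 1/(2N) correction: FA → 1/(2·50) = 0.01000.
z(H) = z(0.68000) = 0.468
z(FA) = z(0.01000) = -2.326
d' = 0.468 − (-2.326) = 2.794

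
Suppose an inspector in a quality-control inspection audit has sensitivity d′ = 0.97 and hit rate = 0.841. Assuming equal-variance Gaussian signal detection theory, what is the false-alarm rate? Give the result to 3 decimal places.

false-alarm rate = 0.511

z(hit rate) = z(0.841) = 0.9986
z(FA) = z(H) − d' = 0.9986 − 0.97 = 0.0286
false-alarm rate = Φ(0.0286) = 0.5114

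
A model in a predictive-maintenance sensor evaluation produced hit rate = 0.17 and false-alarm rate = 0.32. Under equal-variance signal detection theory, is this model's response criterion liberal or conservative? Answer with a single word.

conservative

z(H) = -0.954, z(FA) = -0.468
c = −½·(z(H) + z(FA)) = 0.711
c > 0 → conservative criterion (biased toward responding “no”).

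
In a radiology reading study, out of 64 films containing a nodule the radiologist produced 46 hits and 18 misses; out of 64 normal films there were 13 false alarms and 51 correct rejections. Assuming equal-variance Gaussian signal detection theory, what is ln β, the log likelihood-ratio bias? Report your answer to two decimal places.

ln β = 0.18

H = 46/64 = 0.7188
FA = 13/64 = 0.2031
z(H) = 0.579
z(FA) = -0.831
ln β = −½·[z(H)² − z(FA)²] = −0.5 × (0.335 − 0.691) = 0.178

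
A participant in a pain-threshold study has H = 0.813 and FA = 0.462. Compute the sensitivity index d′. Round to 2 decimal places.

d′ = 0.98

z(H) = z(0.813) = 0.8890
z(FA) = z(0.462) = -0.0954
d' = z(H) − z(FA) = 0.8890 − (-0.0954) = 0.9844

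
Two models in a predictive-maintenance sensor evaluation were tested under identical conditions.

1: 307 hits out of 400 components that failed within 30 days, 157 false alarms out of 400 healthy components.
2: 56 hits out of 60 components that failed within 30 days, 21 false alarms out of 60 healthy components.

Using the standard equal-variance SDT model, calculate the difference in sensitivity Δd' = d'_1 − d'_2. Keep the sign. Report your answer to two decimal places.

1: z(0.7675) = 0.731, z(0.3925) = -0.273, d' = 1.004
2: z(0.9333) = 1.501, z(0.3500) = -0.385, d' = 1.886
Δd' = d'_1 − d'_2 = 1.004 − 1.886 = -0.882
2 has the higher sensitivity.

Δd' = -0.88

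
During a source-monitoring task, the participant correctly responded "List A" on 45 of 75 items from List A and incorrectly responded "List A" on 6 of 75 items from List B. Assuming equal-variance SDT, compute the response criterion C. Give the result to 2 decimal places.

C = 0.58

H = 45/75 = 0.6000
FA = 6/75 = 0.0800
z(0.6000) = 0.253, z(0.0800) = -1.405
c = −½·[z(H) + z(FA)] = −0.5 × (0.253 + (-1.405)) = 0.576
c > 0: the participant has a conservative response bias.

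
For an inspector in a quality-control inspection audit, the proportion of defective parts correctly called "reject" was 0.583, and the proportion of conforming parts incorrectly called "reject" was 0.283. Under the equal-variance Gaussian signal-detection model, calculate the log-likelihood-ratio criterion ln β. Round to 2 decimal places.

ln β = 0.14

z(H) = 0.210
z(FA) = -0.574
ln β = −½·[z(H)² − z(FA)²] = −0.5 × (0.044 − 0.329) = 0.1425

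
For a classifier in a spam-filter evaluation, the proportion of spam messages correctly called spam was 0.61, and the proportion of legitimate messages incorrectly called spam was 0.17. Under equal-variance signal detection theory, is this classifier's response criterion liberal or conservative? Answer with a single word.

conservative

z(H) = 0.279, z(FA) = -0.954
c = −½·(z(H) + z(FA)) = 0.3375
c > 0 → conservative criterion (biased toward responding “no”).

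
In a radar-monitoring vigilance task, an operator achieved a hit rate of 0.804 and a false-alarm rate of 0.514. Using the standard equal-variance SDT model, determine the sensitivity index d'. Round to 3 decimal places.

d' = 0.821

z(H) = 0.8560
z(FA) = 0.0351
d' = z(H) − z(FA) = 0.8560 − 0.0351 = 0.8209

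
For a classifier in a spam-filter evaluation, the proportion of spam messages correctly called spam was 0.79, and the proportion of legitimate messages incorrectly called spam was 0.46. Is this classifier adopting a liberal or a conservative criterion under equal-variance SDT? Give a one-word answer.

z(H) = 0.806, z(FA) = -0.100
c = −½·(z(H) + z(FA)) = -0.353
c < 0 → liberal criterion (biased toward responding “yes”).

liberal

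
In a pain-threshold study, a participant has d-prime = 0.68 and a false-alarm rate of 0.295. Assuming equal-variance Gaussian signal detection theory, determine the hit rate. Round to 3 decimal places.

hit rate = 0.556

z(false-alarm rate) = z(0.295) = -0.5388
z(H) = z(FA) + d' = -0.5388 + 0.68 = 0.1412
hit rate = Φ(0.1412) = 0.5561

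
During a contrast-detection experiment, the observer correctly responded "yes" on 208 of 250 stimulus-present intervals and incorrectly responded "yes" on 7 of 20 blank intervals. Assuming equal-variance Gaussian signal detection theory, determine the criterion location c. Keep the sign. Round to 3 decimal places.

c = -0.288

H = 208/250 = 0.8320
FA = 7/20 = 0.3500
z(H) = z(0.8320) = 0.9621
z(FA) = z(0.3500) = -0.3853
c = −½·[z(H) + z(FA)] = −0.5 × (0.9621 + (-0.3853)) = -0.2884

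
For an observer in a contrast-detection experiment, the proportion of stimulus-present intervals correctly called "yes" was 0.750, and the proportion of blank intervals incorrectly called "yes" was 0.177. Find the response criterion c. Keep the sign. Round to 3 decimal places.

c = 0.126

z(0.750) = 0.6745, z(0.177) = -0.9269
c = −½·[z(H) + z(FA)] = −0.5 × (0.6745 + (-0.9269)) = 0.1262
c > 0: the observer has a conservative response bias.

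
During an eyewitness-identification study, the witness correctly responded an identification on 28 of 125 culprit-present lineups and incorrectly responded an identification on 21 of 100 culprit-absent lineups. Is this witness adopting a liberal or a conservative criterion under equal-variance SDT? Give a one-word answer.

z(H) = -0.759, z(FA) = -0.806
c = −½·(z(H) + z(FA)) = 0.7825
c > 0 → conservative criterion (biased toward responding “no”).

conservative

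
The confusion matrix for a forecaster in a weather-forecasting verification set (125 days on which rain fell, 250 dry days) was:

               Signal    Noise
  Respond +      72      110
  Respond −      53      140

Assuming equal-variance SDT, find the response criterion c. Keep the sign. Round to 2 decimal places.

H = 72/125 = 0.5760
FA = 110/250 = 0.4400
Φ⁻¹(H) = Φ⁻¹(0.5760) = 0.1917
Φ⁻¹(FA) = Φ⁻¹(0.4400) = -0.1510
c = −½·[z(H) + z(FA)] = −0.5 × (0.1917 + (-0.1510)) = -0.02035
c < 0: the forecaster has a liberal response bias.

c = -0.02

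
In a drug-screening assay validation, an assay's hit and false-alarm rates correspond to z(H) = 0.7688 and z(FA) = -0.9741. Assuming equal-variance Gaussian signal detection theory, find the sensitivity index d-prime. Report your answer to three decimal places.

d-prime = 1.743

d' = z(H) − z(FA) = 0.7688 − (-0.9741) = 1.7429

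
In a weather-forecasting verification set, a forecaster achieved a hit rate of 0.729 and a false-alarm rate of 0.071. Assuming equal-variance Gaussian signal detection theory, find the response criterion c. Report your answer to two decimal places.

Φ⁻¹(H) = 0.6098
Φ⁻¹(FA) = -1.4684
c = −½·[z(H) + z(FA)] = −0.5 × (0.6098 + (-1.4684)) = 0.4293

c = 0.43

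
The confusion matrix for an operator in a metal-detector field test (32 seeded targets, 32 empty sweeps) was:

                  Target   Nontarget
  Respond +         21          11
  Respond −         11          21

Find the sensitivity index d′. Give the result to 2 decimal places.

d′ = 0.80

H = 21/32 = 0.6562
FA = 11/32 = 0.3438
z(H) = z(0.6562) = 0.402
z(FA) = z(0.3438) = -0.402
d' = z(H) − z(FA) = 0.402 − (-0.402) = 0.804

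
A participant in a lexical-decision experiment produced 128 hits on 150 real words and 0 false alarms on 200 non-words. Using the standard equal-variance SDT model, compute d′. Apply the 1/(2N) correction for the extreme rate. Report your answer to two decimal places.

The false-alarm rate is 0/200 = 0, so apply the 1/(2N) correction: FA → 1/(2·200) = 0.00250.
z(H) = z(0.85333) = 1.051
z(FA) = z(0.00250) = -2.807
d' = 1.051 − (-2.807) = 3.858

d′ = 3.86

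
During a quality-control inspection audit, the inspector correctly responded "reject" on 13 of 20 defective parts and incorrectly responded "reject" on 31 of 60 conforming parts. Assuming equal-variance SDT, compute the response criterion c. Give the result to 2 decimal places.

H = 13/20 = 0.6500
FA = 31/60 = 0.5167
Φ⁻¹(H) = Φ⁻¹(0.6500) = 0.385
Φ⁻¹(FA) = Φ⁻¹(0.5167) = 0.042
c = −½·[z(H) + z(FA)] = −0.5 × (0.385 + 0.042) = -0.2135
c < 0: the inspector has a liberal response bias.

c = -0.21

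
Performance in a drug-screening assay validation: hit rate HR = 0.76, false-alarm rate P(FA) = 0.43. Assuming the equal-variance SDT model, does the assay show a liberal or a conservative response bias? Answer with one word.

liberal

z(H) = 0.706, z(FA) = -0.176
c = −½·(z(H) + z(FA)) = -0.265
c < 0 → liberal criterion (biased toward responding “yes”).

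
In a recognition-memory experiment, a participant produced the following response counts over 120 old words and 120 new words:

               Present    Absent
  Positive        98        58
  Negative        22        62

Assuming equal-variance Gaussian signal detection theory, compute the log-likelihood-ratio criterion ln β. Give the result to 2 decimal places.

H = 98/120 = 0.8167
FA = 58/120 = 0.4833
z(H) = 0.903
z(FA) = -0.042
ln β = −½·[z(H)² − z(FA)²] = −0.5 × (0.815 − 0.002) = -0.4065

ln β = -0.41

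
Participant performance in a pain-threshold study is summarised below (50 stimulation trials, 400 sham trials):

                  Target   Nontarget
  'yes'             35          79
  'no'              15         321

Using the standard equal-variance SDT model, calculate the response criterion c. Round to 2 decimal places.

c = 0.16

H = 35/50 = 0.7000
FA = 79/400 = 0.1975
z(H) = 0.524
z(FA) = -0.851
c = −½·[z(H) + z(FA)] = −0.5 × (0.524 + (-0.851)) = 0.1635
c > 0: the participant has a conservative response bias.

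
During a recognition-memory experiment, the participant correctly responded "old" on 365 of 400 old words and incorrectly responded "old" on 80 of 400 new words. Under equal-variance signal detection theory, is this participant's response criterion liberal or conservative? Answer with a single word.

z(H) = 1.356, z(FA) = -0.842
c = −½·(z(H) + z(FA)) = -0.257
c < 0 → liberal criterion (biased toward responding “yes”).

liberal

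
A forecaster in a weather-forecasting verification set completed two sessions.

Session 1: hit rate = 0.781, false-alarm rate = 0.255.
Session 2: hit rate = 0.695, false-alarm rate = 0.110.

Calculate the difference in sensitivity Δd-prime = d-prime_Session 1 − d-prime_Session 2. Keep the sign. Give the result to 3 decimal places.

Session 1: z(0.781) = 0.7756, z(0.255) = -0.6588, d' = 1.4344
Session 2: z(0.695) = 0.5101, z(0.110) = -1.2265, d' = 1.7366
Δd' = d'_Session 1 − d'_Session 2 = 1.4344 − 1.7366 = -0.3022
Session 2 has the higher sensitivity.

Δd-prime = -0.302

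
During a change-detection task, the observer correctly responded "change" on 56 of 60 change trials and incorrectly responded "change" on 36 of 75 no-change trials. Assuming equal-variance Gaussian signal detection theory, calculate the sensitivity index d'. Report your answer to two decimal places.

H = 56/60 = 0.9333
FA = 36/75 = 0.4800
Φ⁻¹(H) = 1.501
Φ⁻¹(FA) = -0.050
d' = z(H) − z(FA) = 1.501 − (-0.050) = 1.551

d' = 1.55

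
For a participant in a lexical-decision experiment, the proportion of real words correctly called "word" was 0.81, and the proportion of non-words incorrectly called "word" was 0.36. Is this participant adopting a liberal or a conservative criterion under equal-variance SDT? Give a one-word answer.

liberal

z(H) = 0.878, z(FA) = -0.358
c = −½·(z(H) + z(FA)) = -0.260
c < 0 → liberal criterion (biased toward responding “yes”).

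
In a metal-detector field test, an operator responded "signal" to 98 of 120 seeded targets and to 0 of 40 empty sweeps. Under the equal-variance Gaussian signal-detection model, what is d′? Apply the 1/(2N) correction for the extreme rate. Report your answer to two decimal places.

The false-alarm rate is 0/40 = 0, so apply the 1/(2N) correction: FA → 1/(2·40) = 0.01250.
z(H) = z(0.81667) = 0.903
z(FA) = z(0.01250) = -2.241
d' = 0.903 − (-2.241) = 3.144

d′ = 3.14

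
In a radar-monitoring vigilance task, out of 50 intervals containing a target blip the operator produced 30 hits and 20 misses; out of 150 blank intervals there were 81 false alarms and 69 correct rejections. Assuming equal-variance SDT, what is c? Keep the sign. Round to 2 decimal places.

c = -0.18

H = 30/50 = 0.6000
FA = 81/150 = 0.5400
z(H) = 0.253
z(FA) = 0.100
c = −½·[z(H) + z(FA)] = −0.5 × (0.253 + 0.100) = -0.1765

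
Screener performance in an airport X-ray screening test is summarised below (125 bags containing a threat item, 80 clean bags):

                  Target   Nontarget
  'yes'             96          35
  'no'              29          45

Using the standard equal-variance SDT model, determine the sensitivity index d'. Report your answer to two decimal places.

H = 96/125 = 0.7680
FA = 35/80 = 0.4375
z(0.7680) = 0.732, z(0.4375) = -0.157
d' = z(H) − z(FA) = 0.732 − (-0.157) = 0.889

d' = 0.89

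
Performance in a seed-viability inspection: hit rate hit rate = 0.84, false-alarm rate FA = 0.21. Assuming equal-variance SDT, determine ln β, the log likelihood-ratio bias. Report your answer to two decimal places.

ln β = -0.17

Φ⁻¹(H) = 0.994
Φ⁻¹(FA) = -0.806
ln β = −½·[z(H)² − z(FA)²] = −0.5 × (0.988 − 0.650) = -0.169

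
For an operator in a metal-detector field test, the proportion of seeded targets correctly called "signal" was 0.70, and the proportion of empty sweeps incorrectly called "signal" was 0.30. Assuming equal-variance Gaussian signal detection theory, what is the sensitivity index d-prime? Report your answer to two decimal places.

z(0.70) = 0.524, z(0.30) = -0.524
d' = z(H) − z(FA) = 0.524 − (-0.524) = 1.048

d-prime = 1.05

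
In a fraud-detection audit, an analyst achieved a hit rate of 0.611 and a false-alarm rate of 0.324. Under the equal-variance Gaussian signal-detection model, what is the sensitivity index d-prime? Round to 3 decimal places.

z(H) = z(0.611) = 0.2819
z(FA) = z(0.324) = -0.4565
d' = z(H) − z(FA) = 0.2819 − (-0.4565) = 0.7384

d-prime = 0.738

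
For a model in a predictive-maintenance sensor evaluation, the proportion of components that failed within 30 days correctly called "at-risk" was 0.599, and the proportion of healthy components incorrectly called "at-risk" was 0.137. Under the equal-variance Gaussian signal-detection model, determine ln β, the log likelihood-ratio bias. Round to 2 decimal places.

Φ⁻¹(H) = Φ⁻¹(0.599) = 0.251
Φ⁻¹(FA) = Φ⁻¹(0.137) = -1.094
ln β = −½·[z(H)² − z(FA)²] = −0.5 × (0.063 − 1.197) = 0.567

ln β = 0.57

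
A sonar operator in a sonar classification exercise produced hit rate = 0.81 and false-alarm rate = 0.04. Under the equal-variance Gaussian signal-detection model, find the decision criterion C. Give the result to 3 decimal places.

C = 0.436

z(0.81) = 0.8779, z(0.04) = -1.7507
c = −½·[z(H) + z(FA)] = −0.5 × (0.8779 + (-1.7507)) = 0.4364
c > 0: the sonar operator has a conservative response bias.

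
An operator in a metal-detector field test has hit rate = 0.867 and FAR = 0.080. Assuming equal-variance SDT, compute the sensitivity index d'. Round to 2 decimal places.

z(0.867) = 1.1123, z(0.080) = -1.4051
d' = z(H) − z(FA) = 1.1123 − (-1.4051) = 2.5174

d' = 2.52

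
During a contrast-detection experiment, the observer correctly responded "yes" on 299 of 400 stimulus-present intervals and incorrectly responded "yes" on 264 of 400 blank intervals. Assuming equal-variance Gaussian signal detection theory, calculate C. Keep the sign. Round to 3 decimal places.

C = -0.540

H = 299/400 = 0.7475
FA = 264/400 = 0.6600
z(H) = z(0.7475) = 0.6666
z(FA) = z(0.6600) = 0.4125
c = −½·[z(H) + z(FA)] = −0.5 × (0.6666 + 0.4125) = -0.53955
c < 0: the observer has a liberal response bias.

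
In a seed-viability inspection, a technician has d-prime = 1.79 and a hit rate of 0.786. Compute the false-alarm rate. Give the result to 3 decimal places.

z(hit rate) = z(0.786) = 0.7926
z(FA) = z(H) − d' = 0.7926 − 1.79 = -0.9974
false-alarm rate = Φ(-0.9974) = 0.1593

false-alarm rate = 0.159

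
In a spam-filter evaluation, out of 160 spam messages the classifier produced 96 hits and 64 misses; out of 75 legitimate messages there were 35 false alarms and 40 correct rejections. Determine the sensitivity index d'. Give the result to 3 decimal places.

d' = 0.337

H = 96/160 = 0.6000
FA = 35/75 = 0.4667
Φ⁻¹(H) = 0.2533
Φ⁻¹(FA) = -0.0836
d' = z(H) − z(FA) = 0.2533 − (-0.0836) = 0.3369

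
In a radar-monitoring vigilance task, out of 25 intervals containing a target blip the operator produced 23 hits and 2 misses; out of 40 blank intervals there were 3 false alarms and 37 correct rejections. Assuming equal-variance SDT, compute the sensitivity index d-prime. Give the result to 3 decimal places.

H = 23/25 = 0.9200
FA = 3/40 = 0.0750
z(0.9200) = 1.4051, z(0.0750) = -1.4395
d' = z(H) − z(FA) = 1.4051 − (-1.4395) = 2.8446

d-prime = 2.845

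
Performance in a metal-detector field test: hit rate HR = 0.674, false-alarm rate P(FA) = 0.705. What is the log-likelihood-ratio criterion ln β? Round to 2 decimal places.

z(H) = z(0.674) = 0.451
z(FA) = z(0.705) = 0.539
ln β = −½·[z(H)² − z(FA)²] = −0.5 × (0.203 − 0.291) = 0.044

ln β = 0.04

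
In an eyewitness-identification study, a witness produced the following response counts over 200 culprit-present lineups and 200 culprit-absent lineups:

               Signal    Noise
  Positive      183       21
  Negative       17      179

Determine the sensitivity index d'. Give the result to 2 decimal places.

H = 183/200 = 0.9150
FA = 21/200 = 0.1050
Φ⁻¹(0.9150) = 1.3722, Φ⁻¹(0.1050) = -1.2536
d' = z(H) − z(FA) = 1.3722 − (-1.2536) = 2.6258

d' = 2.63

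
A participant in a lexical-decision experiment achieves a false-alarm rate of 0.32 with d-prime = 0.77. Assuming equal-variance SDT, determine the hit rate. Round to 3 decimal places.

hit rate = 0.619

z(false-alarm rate) = z(0.32) = -0.4677
z(H) = z(FA) + d' = -0.4677 + 0.77 = 0.3023
hit rate = Φ(0.3023) = 0.6188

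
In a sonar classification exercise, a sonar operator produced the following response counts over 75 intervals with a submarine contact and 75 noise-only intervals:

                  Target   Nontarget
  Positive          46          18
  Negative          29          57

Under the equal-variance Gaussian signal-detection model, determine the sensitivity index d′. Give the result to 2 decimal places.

d′ = 0.99

H = 46/75 = 0.6133
FA = 18/75 = 0.2400
z(H) = 0.288
z(FA) = -0.706
d' = z(H) − z(FA) = 0.288 − (-0.706) = 0.994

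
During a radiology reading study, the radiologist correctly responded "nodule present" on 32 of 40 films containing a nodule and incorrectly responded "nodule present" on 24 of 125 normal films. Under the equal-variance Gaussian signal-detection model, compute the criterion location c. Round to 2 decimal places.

c = 0.01

H = 32/40 = 0.8000
FA = 24/125 = 0.1920
z(H) = z(0.8000) = 0.842
z(FA) = z(0.1920) = -0.871
c = −½·[z(H) + z(FA)] = −0.5 × (0.842 + (-0.871)) = 0.0145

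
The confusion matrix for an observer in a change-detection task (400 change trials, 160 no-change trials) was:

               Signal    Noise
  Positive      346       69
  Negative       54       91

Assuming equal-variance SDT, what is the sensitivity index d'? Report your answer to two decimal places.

d' = 1.28

H = 346/400 = 0.8650
FA = 69/160 = 0.4313
z(H) = z(0.8650) = 1.1031
z(FA) = z(0.4313) = -0.1731
d' = z(H) − z(FA) = 1.1031 − (-0.1731) = 1.2762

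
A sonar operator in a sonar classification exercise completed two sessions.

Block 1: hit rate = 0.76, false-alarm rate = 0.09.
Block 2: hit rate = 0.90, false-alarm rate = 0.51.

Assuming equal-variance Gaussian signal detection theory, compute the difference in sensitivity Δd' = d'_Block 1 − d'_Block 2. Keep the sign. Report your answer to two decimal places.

Δd' = 0.79

Block 1: z(0.76) = 0.706, z(0.09) = -1.341, d' = 2.047
Block 2: z(0.90) = 1.282, z(0.51) = 0.025, d' = 1.257
Δd' = d'_Block 1 − d'_Block 2 = 2.047 − 1.257 = 0.790
Block 1 has the higher sensitivity.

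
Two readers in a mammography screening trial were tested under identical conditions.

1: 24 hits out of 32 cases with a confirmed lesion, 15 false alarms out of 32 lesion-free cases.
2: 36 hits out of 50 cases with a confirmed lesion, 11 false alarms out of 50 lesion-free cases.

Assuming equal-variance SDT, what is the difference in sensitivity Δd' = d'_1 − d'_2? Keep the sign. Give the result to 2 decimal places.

Δd' = -0.60

1: z(0.7500) = 0.674, z(0.4688) = -0.078, d' = 0.752
2: z(0.7200) = 0.583, z(0.2200) = -0.772, d' = 1.355
Δd' = d'_1 − d'_2 = 0.752 − 1.355 = -0.603
2 has the higher sensitivity.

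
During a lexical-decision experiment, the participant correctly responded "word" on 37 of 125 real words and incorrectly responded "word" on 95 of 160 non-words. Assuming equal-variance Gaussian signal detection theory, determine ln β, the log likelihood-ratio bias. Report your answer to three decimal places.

H = 37/125 = 0.2960
FA = 95/160 = 0.5938
z(H) = z(0.2960) = -0.5359
z(FA) = z(0.5938) = 0.2373
ln β = −½·[z(H)² − z(FA)²] = −0.5 × (0.2872 − 0.0563) = -0.11545

ln β = -0.115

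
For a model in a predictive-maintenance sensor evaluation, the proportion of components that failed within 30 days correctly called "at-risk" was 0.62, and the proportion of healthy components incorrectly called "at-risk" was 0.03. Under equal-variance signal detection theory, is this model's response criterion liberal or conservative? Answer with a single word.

conservative

z(H) = 0.305, z(FA) = -1.881
c = −½·(z(H) + z(FA)) = 0.788
c > 0 → conservative criterion (biased toward responding “no”).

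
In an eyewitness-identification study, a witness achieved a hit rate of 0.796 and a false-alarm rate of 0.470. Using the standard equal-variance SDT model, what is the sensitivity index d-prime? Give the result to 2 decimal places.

d-prime = 0.90

z(0.796) = 0.827, z(0.470) = -0.075
d' = z(H) − z(FA) = 0.827 − (-0.075) = 0.902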